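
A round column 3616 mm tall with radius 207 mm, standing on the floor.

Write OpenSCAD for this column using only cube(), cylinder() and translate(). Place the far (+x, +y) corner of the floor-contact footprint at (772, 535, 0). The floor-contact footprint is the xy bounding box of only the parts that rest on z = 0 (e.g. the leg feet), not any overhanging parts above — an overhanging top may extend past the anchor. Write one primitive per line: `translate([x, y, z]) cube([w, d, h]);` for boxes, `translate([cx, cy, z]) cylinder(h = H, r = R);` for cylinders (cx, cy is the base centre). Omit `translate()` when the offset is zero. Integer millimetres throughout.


translate([565, 328, 0]) cylinder(h = 3616, r = 207);


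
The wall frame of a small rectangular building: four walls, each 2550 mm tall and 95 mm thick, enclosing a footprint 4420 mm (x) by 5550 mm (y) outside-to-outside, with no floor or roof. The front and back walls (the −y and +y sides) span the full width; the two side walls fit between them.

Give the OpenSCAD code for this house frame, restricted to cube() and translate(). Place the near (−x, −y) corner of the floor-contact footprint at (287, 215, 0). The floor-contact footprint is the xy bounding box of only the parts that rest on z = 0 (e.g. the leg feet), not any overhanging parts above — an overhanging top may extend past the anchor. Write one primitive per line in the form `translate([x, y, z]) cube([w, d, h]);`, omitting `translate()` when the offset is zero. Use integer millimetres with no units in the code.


translate([287, 215, 0]) cube([4420, 95, 2550]);
translate([287, 5670, 0]) cube([4420, 95, 2550]);
translate([287, 310, 0]) cube([95, 5360, 2550]);
translate([4612, 310, 0]) cube([95, 5360, 2550]);


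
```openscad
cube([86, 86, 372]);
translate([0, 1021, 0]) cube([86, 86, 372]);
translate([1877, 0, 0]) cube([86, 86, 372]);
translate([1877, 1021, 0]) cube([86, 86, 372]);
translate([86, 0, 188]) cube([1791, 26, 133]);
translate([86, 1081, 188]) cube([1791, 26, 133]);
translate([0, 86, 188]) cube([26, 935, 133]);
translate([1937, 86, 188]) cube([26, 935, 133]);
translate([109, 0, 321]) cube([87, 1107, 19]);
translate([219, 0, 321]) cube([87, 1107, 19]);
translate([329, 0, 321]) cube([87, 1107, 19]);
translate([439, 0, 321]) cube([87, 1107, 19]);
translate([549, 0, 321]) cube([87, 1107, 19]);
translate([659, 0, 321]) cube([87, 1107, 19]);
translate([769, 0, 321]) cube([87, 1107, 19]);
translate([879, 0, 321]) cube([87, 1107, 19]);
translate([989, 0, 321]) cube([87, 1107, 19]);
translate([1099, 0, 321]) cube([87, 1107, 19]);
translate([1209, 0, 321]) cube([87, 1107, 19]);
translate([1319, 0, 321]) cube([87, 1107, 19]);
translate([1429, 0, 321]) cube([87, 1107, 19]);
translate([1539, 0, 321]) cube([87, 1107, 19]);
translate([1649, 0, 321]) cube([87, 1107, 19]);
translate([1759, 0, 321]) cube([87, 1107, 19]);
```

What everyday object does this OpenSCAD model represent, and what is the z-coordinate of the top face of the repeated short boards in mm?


A bed frame. The slat-top height is 340 mm.

Four posts, four rails, and a row of slats — a bed frame. Slats sit on the rails at z = 188 + 133 = 321; with slat thickness 19, the top is 340 mm.


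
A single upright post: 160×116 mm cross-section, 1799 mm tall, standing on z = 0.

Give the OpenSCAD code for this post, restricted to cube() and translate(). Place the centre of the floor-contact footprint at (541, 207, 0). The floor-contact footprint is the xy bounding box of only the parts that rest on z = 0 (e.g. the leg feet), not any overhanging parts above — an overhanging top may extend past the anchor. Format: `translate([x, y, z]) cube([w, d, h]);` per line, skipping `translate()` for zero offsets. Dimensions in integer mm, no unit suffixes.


translate([461, 149, 0]) cube([160, 116, 1799]);


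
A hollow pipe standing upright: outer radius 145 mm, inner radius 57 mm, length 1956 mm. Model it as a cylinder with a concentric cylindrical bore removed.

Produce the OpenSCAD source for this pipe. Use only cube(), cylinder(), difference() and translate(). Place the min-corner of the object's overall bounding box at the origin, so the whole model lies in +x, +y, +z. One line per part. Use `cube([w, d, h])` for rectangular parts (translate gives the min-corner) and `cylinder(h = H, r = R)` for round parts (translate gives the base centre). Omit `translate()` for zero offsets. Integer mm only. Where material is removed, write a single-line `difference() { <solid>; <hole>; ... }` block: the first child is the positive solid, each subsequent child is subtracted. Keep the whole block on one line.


difference() { translate([145, 145, 0]) cylinder(h = 1956, r = 145); translate([145, 145, 0]) cylinder(h = 1956, r = 57); }


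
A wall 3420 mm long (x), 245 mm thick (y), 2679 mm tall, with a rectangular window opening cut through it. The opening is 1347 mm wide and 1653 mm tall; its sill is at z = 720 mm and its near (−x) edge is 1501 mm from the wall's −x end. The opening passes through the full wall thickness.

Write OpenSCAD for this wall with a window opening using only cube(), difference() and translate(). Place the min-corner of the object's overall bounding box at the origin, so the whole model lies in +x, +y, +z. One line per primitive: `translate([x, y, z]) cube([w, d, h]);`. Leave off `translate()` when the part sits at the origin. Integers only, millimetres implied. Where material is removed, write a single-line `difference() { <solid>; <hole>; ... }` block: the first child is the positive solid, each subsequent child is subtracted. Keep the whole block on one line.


difference() { cube([3420, 245, 2679]); translate([1501, 0, 720]) cube([1347, 245, 1653]); }


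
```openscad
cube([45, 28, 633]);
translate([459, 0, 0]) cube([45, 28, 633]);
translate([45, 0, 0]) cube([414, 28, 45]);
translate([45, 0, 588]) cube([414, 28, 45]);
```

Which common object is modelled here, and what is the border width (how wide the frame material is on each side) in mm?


A picture frame. The border width is 45 mm.

Four thin pieces enclosing a rectangular opening — a picture frame. The two full-height stiles are 633 mm tall; the top rail sits at z = 588 and is 45 mm tall, so the border above the opening is 633 − 588 = 45 mm, matching the stile x-width.


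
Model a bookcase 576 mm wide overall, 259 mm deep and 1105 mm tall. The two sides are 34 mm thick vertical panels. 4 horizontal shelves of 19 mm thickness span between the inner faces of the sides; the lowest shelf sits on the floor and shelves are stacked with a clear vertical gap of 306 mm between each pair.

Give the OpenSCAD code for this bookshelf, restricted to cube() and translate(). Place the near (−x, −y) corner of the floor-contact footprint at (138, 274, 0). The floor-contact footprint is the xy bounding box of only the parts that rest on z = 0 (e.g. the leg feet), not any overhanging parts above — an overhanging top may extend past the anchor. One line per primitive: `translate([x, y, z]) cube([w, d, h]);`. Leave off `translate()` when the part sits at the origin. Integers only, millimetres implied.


translate([138, 274, 0]) cube([34, 259, 1105]);
translate([680, 274, 0]) cube([34, 259, 1105]);
translate([172, 274, 0]) cube([508, 259, 19]);
translate([172, 274, 325]) cube([508, 259, 19]);
translate([172, 274, 650]) cube([508, 259, 19]);
translate([172, 274, 975]) cube([508, 259, 19]);


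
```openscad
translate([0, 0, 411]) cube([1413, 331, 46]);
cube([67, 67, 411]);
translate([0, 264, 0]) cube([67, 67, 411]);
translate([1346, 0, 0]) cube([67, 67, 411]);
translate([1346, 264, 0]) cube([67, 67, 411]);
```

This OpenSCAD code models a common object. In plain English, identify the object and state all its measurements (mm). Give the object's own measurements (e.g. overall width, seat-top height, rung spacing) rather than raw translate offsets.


A bench: a 1413×331 mm seat slab, 46 mm thick, top at z = 457 mm, on four 67×67 mm square legs flush with the seat corners and standing on z = 0.


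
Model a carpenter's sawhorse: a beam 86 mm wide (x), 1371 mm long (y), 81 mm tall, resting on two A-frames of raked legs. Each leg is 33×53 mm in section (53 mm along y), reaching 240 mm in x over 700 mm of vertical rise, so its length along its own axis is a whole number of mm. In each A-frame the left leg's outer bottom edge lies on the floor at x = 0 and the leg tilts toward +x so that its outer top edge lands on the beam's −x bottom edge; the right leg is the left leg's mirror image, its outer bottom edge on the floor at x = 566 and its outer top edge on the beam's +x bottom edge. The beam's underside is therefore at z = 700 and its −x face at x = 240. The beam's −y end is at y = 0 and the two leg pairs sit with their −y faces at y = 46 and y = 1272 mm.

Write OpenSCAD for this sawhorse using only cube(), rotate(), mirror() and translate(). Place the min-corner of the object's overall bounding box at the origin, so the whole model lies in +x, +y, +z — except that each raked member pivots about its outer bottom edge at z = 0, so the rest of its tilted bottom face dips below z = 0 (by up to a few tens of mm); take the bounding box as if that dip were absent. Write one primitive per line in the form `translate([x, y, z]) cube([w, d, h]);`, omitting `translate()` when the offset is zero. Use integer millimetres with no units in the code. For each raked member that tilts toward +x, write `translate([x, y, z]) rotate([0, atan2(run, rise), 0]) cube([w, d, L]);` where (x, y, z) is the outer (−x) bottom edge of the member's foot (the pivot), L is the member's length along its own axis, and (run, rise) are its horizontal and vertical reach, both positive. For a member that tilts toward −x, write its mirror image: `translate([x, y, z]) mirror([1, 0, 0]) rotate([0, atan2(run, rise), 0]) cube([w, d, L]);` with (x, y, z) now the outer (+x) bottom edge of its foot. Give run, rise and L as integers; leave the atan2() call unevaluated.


translate([240, 0, 700]) cube([86, 1371, 81]);
translate([0, 46, 0]) rotate([0, atan2(240, 700), 0]) cube([33, 53, 740]);
translate([566, 46, 0]) mirror([1, 0, 0]) rotate([0, atan2(240, 700), 0]) cube([33, 53, 740]);
translate([0, 1272, 0]) rotate([0, atan2(240, 700), 0]) cube([33, 53, 740]);
translate([566, 1272, 0]) mirror([1, 0, 0]) rotate([0, atan2(240, 700), 0]) cube([33, 53, 740]);


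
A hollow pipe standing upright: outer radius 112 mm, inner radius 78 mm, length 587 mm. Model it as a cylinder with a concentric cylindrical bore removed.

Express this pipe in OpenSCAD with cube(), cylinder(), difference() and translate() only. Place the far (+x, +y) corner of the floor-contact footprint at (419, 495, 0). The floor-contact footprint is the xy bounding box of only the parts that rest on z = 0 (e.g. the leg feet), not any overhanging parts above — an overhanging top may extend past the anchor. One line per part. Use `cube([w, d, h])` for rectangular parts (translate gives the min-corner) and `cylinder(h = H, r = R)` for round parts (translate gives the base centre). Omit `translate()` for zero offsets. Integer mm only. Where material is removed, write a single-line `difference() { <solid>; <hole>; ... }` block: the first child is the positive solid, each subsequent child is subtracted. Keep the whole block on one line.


difference() { translate([307, 383, 0]) cylinder(h = 587, r = 112); translate([307, 383, 0]) cylinder(h = 587, r = 78); }


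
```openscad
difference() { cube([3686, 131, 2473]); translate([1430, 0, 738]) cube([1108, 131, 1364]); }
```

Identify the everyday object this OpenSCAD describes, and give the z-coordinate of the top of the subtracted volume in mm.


A wall with a window opening. The window head height is 2102 mm.

A wall with a rectangular opening subtracted — a window. Sill at z = 738, opening 1364 mm tall, so the head is at 738 + 1364 = 2102 mm.


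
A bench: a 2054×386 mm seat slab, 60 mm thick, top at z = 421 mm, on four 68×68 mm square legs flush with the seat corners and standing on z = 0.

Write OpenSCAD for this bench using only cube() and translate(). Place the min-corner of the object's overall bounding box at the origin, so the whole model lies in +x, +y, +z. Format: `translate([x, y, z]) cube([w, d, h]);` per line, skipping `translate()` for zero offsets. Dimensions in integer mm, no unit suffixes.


// leg_h = 421 − 60 = 361
translate([0, 0, 361]) cube([2054, 386, 60]);
cube([68, 68, 361]);
translate([0, 318, 0]) cube([68, 68, 361]);
translate([1986, 0, 0]) cube([68, 68, 361]);
translate([1986, 318, 0]) cube([68, 68, 361]);


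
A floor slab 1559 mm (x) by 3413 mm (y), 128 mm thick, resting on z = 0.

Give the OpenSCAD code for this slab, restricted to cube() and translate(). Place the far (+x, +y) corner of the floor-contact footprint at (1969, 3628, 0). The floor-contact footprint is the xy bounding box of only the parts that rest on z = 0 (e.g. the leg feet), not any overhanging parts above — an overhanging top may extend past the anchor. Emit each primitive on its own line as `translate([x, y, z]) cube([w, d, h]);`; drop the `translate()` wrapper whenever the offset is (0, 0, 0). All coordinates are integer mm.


translate([410, 215, 0]) cube([1559, 3413, 128]);


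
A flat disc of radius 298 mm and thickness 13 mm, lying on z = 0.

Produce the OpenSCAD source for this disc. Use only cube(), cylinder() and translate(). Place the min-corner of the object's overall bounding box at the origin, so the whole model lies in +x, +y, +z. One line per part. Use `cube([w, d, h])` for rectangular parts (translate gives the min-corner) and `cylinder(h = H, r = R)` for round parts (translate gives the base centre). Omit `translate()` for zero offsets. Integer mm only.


translate([298, 298, 0]) cylinder(h = 13, r = 298);


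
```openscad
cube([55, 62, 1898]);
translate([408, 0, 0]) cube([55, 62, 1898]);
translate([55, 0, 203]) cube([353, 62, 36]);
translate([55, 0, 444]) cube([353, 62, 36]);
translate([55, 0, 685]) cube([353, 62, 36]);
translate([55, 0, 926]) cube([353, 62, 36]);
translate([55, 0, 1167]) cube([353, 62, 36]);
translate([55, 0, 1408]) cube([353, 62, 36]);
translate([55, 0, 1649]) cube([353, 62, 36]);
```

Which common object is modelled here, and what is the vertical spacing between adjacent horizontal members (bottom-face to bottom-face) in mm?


A ladder. The rung spacing is 241 mm.

Two tall 55×62 posts with 7 short bars between them — a ladder. Adjacent rungs sit at z = 203 and z = 444, so the spacing is 444 − 203 = 241 mm.


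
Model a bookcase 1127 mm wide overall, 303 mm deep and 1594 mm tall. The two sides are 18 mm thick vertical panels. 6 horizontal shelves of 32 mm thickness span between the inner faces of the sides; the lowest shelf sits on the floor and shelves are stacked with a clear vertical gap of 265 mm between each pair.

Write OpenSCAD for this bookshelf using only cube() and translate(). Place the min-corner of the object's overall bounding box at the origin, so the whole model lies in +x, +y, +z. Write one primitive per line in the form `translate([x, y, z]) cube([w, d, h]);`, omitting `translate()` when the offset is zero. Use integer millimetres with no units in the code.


cube([18, 303, 1594]);
translate([1109, 0, 0]) cube([18, 303, 1594]);
translate([18, 0, 0]) cube([1091, 303, 32]);
translate([18, 0, 297]) cube([1091, 303, 32]);
translate([18, 0, 594]) cube([1091, 303, 32]);
translate([18, 0, 891]) cube([1091, 303, 32]);
translate([18, 0, 1188]) cube([1091, 303, 32]);
translate([18, 0, 1485]) cube([1091, 303, 32]);


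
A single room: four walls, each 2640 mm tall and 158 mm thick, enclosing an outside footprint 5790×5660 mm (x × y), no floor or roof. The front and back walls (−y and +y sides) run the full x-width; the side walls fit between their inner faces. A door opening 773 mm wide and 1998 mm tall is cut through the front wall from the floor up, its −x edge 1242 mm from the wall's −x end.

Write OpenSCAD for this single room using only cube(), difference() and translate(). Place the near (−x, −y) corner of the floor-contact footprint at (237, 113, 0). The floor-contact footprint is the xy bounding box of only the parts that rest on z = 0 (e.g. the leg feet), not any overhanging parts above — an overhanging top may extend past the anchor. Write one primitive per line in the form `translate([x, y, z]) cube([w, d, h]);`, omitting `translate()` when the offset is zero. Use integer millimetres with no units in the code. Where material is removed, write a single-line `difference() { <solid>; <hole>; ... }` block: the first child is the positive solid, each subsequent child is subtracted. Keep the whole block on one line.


difference() { translate([237, 113, 0]) cube([5790, 158, 2640]); translate([1479, 113, 0]) cube([773, 158, 1998]); }
translate([237, 5615, 0]) cube([5790, 158, 2640]);
translate([237, 271, 0]) cube([158, 5344, 2640]);
translate([5869, 271, 0]) cube([158, 5344, 2640]);


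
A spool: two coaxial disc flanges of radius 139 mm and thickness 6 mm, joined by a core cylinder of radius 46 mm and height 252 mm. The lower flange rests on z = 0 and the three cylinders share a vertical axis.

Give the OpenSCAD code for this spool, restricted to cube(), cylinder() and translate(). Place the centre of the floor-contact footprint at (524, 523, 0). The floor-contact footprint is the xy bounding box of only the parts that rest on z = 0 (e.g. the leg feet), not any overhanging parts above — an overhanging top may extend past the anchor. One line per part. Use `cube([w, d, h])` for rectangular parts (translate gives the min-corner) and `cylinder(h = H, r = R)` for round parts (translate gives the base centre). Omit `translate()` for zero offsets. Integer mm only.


translate([524, 523, 0]) cylinder(h = 6, r = 139);
translate([524, 523, 6]) cylinder(h = 252, r = 46);
translate([524, 523, 258]) cylinder(h = 6, r = 139);


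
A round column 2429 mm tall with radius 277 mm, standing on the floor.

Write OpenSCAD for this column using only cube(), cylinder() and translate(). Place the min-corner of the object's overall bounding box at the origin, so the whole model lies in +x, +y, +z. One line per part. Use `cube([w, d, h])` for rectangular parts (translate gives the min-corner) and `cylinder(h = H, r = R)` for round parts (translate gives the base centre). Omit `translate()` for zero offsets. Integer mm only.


translate([277, 277, 0]) cylinder(h = 2429, r = 277);


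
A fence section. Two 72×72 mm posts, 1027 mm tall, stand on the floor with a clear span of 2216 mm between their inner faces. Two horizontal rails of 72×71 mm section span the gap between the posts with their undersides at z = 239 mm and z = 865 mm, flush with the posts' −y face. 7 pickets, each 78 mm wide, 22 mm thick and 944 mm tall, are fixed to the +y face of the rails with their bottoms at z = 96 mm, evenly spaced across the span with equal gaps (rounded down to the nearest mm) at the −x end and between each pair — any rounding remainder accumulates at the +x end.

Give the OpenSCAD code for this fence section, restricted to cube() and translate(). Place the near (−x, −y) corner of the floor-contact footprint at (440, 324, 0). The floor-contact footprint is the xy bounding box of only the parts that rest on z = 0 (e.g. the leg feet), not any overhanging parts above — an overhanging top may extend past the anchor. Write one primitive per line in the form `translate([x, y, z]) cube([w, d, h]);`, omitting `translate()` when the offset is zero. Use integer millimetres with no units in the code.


translate([440, 324, 0]) cube([72, 72, 1027]);
translate([2728, 324, 0]) cube([72, 72, 1027]);
translate([512, 324, 239]) cube([2216, 72, 71]);
translate([512, 324, 865]) cube([2216, 72, 71]);
translate([720, 396, 96]) cube([78, 22, 944]);
translate([1006, 396, 96]) cube([78, 22, 944]);
translate([1292, 396, 96]) cube([78, 22, 944]);
translate([1578, 396, 96]) cube([78, 22, 944]);
translate([1864, 396, 96]) cube([78, 22, 944]);
translate([2150, 396, 96]) cube([78, 22, 944]);
translate([2436, 396, 96]) cube([78, 22, 944]);


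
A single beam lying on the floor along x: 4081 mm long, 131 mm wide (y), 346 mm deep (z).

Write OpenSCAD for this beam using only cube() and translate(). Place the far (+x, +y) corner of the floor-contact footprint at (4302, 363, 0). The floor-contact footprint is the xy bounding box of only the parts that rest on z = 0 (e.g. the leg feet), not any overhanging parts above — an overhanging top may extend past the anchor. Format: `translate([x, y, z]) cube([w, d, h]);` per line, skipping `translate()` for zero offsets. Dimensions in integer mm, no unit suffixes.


translate([221, 232, 0]) cube([4081, 131, 346]);


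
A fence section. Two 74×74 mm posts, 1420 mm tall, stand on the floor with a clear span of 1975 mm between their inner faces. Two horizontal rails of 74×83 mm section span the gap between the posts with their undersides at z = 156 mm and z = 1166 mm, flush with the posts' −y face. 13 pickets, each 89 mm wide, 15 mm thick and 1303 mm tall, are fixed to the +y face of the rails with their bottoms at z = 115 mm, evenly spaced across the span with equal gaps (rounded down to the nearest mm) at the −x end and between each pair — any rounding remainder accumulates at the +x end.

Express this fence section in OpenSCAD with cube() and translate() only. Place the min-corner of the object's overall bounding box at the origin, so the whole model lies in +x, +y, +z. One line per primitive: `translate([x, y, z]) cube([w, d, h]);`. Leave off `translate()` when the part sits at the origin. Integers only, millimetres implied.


cube([74, 74, 1420]);
translate([2049, 0, 0]) cube([74, 74, 1420]);
translate([74, 0, 156]) cube([1975, 74, 83]);
translate([74, 0, 1166]) cube([1975, 74, 83]);
translate([132, 74, 115]) cube([89, 15, 1303]);
translate([279, 74, 115]) cube([89, 15, 1303]);
translate([426, 74, 115]) cube([89, 15, 1303]);
translate([573, 74, 115]) cube([89, 15, 1303]);
translate([720, 74, 115]) cube([89, 15, 1303]);
translate([867, 74, 115]) cube([89, 15, 1303]);
translate([1014, 74, 115]) cube([89, 15, 1303]);
translate([1161, 74, 115]) cube([89, 15, 1303]);
translate([1308, 74, 115]) cube([89, 15, 1303]);
translate([1455, 74, 115]) cube([89, 15, 1303]);
translate([1602, 74, 115]) cube([89, 15, 1303]);
translate([1749, 74, 115]) cube([89, 15, 1303]);
translate([1896, 74, 115]) cube([89, 15, 1303]);


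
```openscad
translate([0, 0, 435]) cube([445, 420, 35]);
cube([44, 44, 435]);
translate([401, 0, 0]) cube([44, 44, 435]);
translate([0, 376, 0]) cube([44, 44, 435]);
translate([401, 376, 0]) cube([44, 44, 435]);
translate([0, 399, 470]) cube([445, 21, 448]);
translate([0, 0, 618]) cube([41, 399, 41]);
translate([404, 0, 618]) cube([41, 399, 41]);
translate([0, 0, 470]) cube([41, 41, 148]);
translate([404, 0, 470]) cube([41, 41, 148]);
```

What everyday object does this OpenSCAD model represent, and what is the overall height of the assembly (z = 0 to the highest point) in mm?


A chair. The overall height is 918 mm.

A slab on four corner posts with a tall panel at the back — a chair. The seat slab sits at z = 435 with thickness 35, and the 448 mm backrest starts at the seat top, so the overall height is 435 + 35 + 448 = 918 mm.


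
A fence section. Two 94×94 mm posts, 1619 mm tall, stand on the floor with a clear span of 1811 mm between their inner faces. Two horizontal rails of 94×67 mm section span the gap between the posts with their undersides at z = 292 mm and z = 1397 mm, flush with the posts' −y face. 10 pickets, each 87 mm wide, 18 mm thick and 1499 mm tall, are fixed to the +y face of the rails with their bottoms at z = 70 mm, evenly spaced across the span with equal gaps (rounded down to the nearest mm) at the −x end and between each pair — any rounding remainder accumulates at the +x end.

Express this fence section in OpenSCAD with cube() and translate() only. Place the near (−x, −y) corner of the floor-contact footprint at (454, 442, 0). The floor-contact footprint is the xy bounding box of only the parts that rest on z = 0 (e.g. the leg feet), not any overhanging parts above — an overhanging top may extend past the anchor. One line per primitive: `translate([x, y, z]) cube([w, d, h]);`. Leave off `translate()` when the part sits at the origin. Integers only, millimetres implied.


translate([454, 442, 0]) cube([94, 94, 1619]);
translate([2359, 442, 0]) cube([94, 94, 1619]);
translate([548, 442, 292]) cube([1811, 94, 67]);
translate([548, 442, 1397]) cube([1811, 94, 67]);
translate([633, 536, 70]) cube([87, 18, 1499]);
translate([805, 536, 70]) cube([87, 18, 1499]);
translate([977, 536, 70]) cube([87, 18, 1499]);
translate([1149, 536, 70]) cube([87, 18, 1499]);
translate([1321, 536, 70]) cube([87, 18, 1499]);
translate([1493, 536, 70]) cube([87, 18, 1499]);
translate([1665, 536, 70]) cube([87, 18, 1499]);
translate([1837, 536, 70]) cube([87, 18, 1499]);
translate([2009, 536, 70]) cube([87, 18, 1499]);
translate([2181, 536, 70]) cube([87, 18, 1499]);


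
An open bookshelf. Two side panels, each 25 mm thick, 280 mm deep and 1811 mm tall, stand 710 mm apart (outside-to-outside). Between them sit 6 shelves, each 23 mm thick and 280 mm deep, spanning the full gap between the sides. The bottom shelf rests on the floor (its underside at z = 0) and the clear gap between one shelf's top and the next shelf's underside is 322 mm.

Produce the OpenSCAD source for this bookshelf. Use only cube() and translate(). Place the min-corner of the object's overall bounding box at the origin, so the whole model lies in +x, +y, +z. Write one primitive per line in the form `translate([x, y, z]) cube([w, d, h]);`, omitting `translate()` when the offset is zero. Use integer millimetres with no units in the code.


cube([25, 280, 1811]);
translate([685, 0, 0]) cube([25, 280, 1811]);
translate([25, 0, 0]) cube([660, 280, 23]);
translate([25, 0, 345]) cube([660, 280, 23]);
translate([25, 0, 690]) cube([660, 280, 23]);
translate([25, 0, 1035]) cube([660, 280, 23]);
translate([25, 0, 1380]) cube([660, 280, 23]);
translate([25, 0, 1725]) cube([660, 280, 23]);


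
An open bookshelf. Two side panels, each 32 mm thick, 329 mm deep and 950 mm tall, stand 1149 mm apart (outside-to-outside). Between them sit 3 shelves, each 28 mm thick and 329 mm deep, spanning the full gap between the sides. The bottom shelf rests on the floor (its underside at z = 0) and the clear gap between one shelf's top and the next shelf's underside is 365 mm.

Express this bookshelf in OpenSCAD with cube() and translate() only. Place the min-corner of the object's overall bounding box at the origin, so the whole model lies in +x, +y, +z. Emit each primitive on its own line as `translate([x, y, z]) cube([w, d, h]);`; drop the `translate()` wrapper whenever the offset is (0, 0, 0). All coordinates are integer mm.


cube([32, 329, 950]);
translate([1117, 0, 0]) cube([32, 329, 950]);
translate([32, 0, 0]) cube([1085, 329, 28]);
translate([32, 0, 393]) cube([1085, 329, 28]);
translate([32, 0, 786]) cube([1085, 329, 28]);


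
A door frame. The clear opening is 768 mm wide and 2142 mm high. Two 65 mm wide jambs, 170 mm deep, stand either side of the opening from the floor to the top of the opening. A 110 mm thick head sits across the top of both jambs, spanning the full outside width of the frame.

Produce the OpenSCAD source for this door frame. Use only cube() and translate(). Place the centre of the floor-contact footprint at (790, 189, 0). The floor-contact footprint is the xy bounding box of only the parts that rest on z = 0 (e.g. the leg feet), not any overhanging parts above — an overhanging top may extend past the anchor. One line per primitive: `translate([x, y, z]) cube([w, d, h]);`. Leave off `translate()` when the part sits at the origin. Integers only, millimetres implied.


translate([341, 104, 0]) cube([65, 170, 2142]);
translate([1174, 104, 0]) cube([65, 170, 2142]);
translate([341, 104, 2142]) cube([898, 170, 110]);


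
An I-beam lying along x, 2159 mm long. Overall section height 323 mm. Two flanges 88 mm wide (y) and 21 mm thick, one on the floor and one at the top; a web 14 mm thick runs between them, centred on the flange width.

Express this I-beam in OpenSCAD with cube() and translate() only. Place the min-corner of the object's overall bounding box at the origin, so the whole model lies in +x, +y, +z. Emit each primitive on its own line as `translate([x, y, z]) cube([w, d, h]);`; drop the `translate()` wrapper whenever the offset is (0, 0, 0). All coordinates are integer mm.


cube([2159, 88, 21]);
translate([0, 37, 21]) cube([2159, 14, 281]);
translate([0, 0, 302]) cube([2159, 88, 21]);


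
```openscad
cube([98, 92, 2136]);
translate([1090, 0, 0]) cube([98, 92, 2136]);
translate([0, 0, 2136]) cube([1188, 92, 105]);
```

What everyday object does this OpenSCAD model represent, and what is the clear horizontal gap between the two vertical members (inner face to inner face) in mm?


A door frame. The clear opening width is 992 mm.

Two 2136 mm tall posts with a header on top — a door frame. The left jamb is 98 mm wide at x = 0; the right jamb starts at x = 1090. The clear opening is 1090 − 98 = 992 mm.


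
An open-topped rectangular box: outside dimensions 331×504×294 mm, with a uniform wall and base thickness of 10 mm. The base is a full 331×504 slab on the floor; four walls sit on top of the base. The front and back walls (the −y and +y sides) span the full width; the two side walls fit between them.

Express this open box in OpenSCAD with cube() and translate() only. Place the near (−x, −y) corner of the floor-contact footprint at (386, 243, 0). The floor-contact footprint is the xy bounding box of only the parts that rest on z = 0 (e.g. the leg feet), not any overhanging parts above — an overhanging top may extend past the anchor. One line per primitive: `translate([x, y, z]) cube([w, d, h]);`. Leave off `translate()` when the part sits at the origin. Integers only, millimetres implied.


translate([386, 243, 0]) cube([331, 504, 10]);
translate([386, 243, 10]) cube([331, 10, 284]);
translate([386, 737, 10]) cube([331, 10, 284]);
translate([386, 253, 10]) cube([10, 484, 284]);
translate([707, 253, 10]) cube([10, 484, 284]);


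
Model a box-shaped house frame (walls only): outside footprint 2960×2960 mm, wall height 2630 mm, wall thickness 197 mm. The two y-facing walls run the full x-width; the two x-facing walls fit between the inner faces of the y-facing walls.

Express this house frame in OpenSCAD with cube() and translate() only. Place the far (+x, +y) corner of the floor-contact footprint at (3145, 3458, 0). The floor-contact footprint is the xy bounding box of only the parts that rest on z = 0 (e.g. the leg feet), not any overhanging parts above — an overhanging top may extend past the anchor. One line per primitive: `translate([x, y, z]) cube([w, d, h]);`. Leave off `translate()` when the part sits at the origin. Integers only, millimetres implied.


translate([185, 498, 0]) cube([2960, 197, 2630]);
translate([185, 3261, 0]) cube([2960, 197, 2630]);
translate([185, 695, 0]) cube([197, 2566, 2630]);
translate([2948, 695, 0]) cube([197, 2566, 2630]);


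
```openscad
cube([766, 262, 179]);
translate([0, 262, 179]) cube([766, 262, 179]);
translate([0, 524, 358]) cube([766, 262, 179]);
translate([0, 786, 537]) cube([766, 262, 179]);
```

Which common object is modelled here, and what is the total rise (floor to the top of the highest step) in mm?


A staircase. The total rise is 716 mm.

4 identical blocks, each offset up and back from the previous — a staircase. Each step is 179 mm tall and there are 4 of them, so the total rise is 4 × 179 = 716 mm.


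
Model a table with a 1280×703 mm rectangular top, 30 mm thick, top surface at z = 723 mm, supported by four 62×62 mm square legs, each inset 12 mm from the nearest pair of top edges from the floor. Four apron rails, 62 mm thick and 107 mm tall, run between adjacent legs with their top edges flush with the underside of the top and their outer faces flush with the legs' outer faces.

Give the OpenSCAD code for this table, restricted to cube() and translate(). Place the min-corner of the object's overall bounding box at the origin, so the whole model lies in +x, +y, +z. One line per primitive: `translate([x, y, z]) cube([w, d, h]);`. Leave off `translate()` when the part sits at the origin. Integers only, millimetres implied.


translate([0, 0, 693]) cube([1280, 703, 30]);
translate([12, 12, 0]) cube([62, 62, 693]);
translate([1206, 12, 0]) cube([62, 62, 693]);
translate([12, 629, 0]) cube([62, 62, 693]);
translate([1206, 629, 0]) cube([62, 62, 693]);
translate([74, 12, 586]) cube([1132, 62, 107]);
translate([74, 629, 586]) cube([1132, 62, 107]);
translate([12, 74, 586]) cube([62, 555, 107]);
translate([1206, 74, 586]) cube([62, 555, 107]);


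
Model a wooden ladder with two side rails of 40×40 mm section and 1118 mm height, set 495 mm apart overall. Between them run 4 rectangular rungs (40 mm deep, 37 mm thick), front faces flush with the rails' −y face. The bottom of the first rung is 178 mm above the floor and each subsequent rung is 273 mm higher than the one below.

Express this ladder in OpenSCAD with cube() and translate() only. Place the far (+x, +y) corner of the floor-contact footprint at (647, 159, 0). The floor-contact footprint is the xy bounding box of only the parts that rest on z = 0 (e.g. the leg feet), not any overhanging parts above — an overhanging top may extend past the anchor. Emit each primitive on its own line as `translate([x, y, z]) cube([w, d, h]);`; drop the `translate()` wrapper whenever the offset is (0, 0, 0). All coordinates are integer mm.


translate([152, 119, 0]) cube([40, 40, 1118]);
translate([607, 119, 0]) cube([40, 40, 1118]);
translate([192, 119, 178]) cube([415, 40, 37]);
translate([192, 119, 451]) cube([415, 40, 37]);
translate([192, 119, 724]) cube([415, 40, 37]);
translate([192, 119, 997]) cube([415, 40, 37]);


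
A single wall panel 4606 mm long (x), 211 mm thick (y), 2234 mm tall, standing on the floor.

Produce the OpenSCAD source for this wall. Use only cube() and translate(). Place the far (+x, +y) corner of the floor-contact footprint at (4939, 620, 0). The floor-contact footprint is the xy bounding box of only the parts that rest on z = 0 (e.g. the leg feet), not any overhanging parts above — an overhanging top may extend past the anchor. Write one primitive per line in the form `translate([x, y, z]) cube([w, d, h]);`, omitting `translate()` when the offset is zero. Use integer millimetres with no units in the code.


translate([333, 409, 0]) cube([4606, 211, 2234]);


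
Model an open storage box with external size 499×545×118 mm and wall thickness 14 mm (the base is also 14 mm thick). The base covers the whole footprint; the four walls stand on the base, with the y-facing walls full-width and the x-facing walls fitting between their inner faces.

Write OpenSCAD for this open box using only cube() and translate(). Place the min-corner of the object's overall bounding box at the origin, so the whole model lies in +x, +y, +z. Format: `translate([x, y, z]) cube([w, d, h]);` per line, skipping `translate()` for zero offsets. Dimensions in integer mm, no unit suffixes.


cube([499, 545, 14]);
translate([0, 0, 14]) cube([499, 14, 104]);
translate([0, 531, 14]) cube([499, 14, 104]);
translate([0, 14, 14]) cube([14, 517, 104]);
translate([485, 14, 14]) cube([14, 517, 104]);


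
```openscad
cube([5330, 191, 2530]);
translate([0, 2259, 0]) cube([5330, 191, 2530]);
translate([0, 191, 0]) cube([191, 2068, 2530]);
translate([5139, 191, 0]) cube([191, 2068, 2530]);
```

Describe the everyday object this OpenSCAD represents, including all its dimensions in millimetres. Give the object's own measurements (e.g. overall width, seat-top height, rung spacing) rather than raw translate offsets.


The wall frame of a small rectangular building: four walls, each 2530 mm tall and 191 mm thick, enclosing a footprint 5330 mm (x) by 2450 mm (y) outside-to-outside, with no floor or roof. The front and back walls (the −y and +y sides) span the full width; the two side walls fit between them.


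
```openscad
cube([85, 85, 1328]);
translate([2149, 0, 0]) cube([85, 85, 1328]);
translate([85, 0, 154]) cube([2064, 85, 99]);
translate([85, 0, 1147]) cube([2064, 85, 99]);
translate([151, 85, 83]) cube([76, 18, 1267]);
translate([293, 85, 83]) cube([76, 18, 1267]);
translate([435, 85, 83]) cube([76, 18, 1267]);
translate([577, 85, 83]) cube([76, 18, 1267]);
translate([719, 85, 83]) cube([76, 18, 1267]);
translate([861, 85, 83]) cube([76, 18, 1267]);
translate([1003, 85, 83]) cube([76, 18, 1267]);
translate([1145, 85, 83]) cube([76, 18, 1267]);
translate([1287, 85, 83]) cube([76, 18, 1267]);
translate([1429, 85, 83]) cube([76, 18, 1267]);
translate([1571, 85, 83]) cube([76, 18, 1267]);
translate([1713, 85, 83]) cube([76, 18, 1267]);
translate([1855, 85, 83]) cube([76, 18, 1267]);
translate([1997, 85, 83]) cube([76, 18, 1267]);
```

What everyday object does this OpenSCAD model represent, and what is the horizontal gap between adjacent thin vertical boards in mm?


A fence section. The picket gap is 66 mm.

Two posts, two rails, 14 pickets — a fence section. Span 2064 mm holds 14 pickets of 76 mm with 15 equal gaps: ⌊(2064 − 14·76) / 15⌋ = 66 mm.


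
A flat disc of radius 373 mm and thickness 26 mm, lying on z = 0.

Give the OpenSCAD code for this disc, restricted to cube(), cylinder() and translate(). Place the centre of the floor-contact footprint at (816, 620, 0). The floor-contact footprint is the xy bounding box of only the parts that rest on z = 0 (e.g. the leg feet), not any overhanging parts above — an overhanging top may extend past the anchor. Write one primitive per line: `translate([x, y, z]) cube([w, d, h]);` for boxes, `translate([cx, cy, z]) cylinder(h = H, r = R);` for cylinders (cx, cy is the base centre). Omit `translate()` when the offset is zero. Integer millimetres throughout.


translate([816, 620, 0]) cylinder(h = 26, r = 373);


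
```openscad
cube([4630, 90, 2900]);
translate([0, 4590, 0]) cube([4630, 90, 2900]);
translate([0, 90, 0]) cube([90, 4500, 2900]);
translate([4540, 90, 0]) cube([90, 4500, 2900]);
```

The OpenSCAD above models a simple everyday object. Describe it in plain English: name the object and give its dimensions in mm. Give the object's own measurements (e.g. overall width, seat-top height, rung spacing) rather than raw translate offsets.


The wall frame of a small rectangular building: four walls, each 2900 mm tall and 90 mm thick, enclosing a footprint 4630 mm (x) by 4680 mm (y) outside-to-outside, with no floor or roof. The front and back walls (the −y and +y sides) span the full width; the two side walls fit between them.


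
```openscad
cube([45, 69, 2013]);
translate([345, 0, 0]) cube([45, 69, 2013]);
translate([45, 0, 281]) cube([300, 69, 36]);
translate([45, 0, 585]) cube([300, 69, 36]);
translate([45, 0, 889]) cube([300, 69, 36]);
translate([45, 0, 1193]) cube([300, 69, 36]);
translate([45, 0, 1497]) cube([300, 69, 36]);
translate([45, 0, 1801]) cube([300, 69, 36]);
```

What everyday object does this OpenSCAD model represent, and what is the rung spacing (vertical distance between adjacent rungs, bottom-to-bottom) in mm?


A ladder. The rung spacing is 304 mm.

Two tall 45×69 posts with 6 short bars between them — a ladder. Adjacent rungs sit at z = 281 and z = 585, so the spacing is 585 − 281 = 304 mm.


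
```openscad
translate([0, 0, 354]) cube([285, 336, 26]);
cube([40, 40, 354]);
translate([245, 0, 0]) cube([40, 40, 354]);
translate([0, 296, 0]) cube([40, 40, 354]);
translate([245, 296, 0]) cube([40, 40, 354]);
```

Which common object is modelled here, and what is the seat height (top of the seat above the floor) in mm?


A stool. The seat height is 380 mm.

A 285×336×26 slab at z = 354 on four corner posts — a stool. The seat top is 354 + 26 = 380 mm.


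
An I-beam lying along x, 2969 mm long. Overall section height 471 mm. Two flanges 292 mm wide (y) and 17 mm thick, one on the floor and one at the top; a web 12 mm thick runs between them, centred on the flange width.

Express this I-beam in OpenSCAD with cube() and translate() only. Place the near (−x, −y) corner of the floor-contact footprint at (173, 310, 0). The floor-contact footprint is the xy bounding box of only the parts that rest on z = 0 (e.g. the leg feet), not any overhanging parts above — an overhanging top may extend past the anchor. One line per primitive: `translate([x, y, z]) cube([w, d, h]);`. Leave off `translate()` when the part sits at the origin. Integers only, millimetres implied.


translate([173, 310, 0]) cube([2969, 292, 17]);
translate([173, 450, 17]) cube([2969, 12, 437]);
translate([173, 310, 454]) cube([2969, 292, 17]);
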